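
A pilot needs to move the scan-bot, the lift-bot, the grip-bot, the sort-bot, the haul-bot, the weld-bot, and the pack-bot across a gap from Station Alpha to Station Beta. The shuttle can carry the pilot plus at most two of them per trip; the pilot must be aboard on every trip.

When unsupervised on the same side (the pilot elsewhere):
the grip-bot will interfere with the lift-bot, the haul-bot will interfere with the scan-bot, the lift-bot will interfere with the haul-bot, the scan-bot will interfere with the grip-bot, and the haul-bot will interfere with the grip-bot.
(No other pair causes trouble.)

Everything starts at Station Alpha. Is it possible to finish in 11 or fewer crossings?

Yes — this plan uses 11 crossings (≤ 11):
1. Pilot goes to Station Beta with the grip-bot and the haul-bot.  [Station Alpha: the lift-bot, the pack-bot, the scan-bot, the sort-bot, the weld-bot | Station Beta: the grip-bot, the haul-bot]
2. Pilot goes back to Station Alpha with the grip-bot.  [Station Alpha: the grip-bot, the lift-bot, the pack-bot, the scan-bot, the sort-bot, the weld-bot | Station Beta: the haul-bot]
3. Pilot goes to Station Beta with the lift-bot and the scan-bot.  [Station Alpha: the grip-bot, the pack-bot, the sort-bot, the weld-bot | Station Beta: the haul-bot, the lift-bot, the scan-bot]
4. Pilot goes back to Station Alpha with the haul-bot.  [Station Alpha: the grip-bot, the haul-bot, the pack-bot, the sort-bot, the weld-bot | Station Beta: the lift-bot, the scan-bot]
5. Pilot goes to Station Beta with the grip-bot and the sort-bot.  [Station Alpha: the haul-bot, the pack-bot, the weld-bot | Station Beta: the grip-bot, the lift-bot, the scan-bot, the sort-bot]
6. Pilot goes back to Station Alpha with the grip-bot.  [Station Alpha: the grip-bot, the haul-bot, the pack-bot, the weld-bot | Station Beta: the lift-bot, the scan-bot, the sort-bot]
7. Pilot goes to Station Beta with the grip-bot and the weld-bot.  [Station Alpha: the haul-bot, the pack-bot | Station Beta: the grip-bot, the lift-bot, the scan-bot, the sort-bot, the weld-bot]
8. Pilot goes back to Station Alpha with the grip-bot.  [Station Alpha: the grip-bot, the haul-bot, the pack-bot | Station Beta: the lift-bot, the scan-bot, the sort-bot, the weld-bot]
9. Pilot goes to Station Beta with the grip-bot and the pack-bot.  [Station Alpha: the haul-bot | Station Beta: the grip-bot, the lift-bot, the pack-bot, the scan-bot, the sort-bot, the weld-bot]
10. Pilot goes back to Station Alpha with the grip-bot.  [Station Alpha: the grip-bot, the haul-bot | Station Beta: the lift-bot, the pack-bot, the scan-bot, the sort-bot, the weld-bot]
11. Pilot goes to Station Beta with the grip-bot and the haul-bot.  [Station Alpha: — | Station Beta: the grip-bot, the haul-bot, the lift-bot, the pack-bot, the scan-bot, the sort-bot, the weld-bot]

Yes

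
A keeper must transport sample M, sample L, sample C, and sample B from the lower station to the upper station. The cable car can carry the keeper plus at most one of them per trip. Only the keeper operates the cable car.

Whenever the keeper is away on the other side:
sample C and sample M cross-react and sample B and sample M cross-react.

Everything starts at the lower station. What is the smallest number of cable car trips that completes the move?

9

Counting alone: the keeper can take at most 1 across per trip to the upper station, so moving all 4 needs at least 4 loaded trips out, with a return between consecutive ones — at least 7 crossings.
The safety rule pushes this higher. Following every safe sequence of crossings, the most of the 4 that can be at the upper station as the cable car arrives there on crossing 7 is 3 — never all 4.
So no plan with fewer than 9 crossings exists, and this one achieves 9:
1. Keeper goes to the upper station with sample M.  [the lower station: sample B, sample C, sample L | the upper station: sample M]
2. Keeper goes back to the lower station alone.  [the lower station: sample B, sample C, sample L | the upper station: sample M]
3. Keeper goes to the upper station with sample L.  [the lower station: sample B, sample C | the upper station: sample L, sample M]
4. Keeper goes back to the lower station alone.  [the lower station: sample B, sample C | the upper station: sample L, sample M]
5. Keeper goes to the upper station with sample C.  [the lower station: sample B | the upper station: sample C, sample L, sample M]
6. Keeper goes back to the lower station with sample M.  [the lower station: sample B, sample M | the upper station: sample C, sample L]
7. Keeper goes to the upper station with sample B.  [the lower station: sample M | the upper station: sample B, sample C, sample L]
8. Keeper goes back to the lower station alone.  [the lower station: sample M | the upper station: sample B, sample C, sample L]
9. Keeper goes to the upper station with sample M.  [the lower station: — | the upper station: sample B, sample C, sample L, sample M]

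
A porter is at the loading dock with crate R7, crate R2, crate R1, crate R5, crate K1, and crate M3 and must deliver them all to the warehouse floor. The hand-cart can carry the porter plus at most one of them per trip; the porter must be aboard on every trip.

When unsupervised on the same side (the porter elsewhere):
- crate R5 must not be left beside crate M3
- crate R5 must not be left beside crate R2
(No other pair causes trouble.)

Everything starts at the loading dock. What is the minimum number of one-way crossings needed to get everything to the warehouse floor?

Counting alone: the porter can take at most 1 across per trip to the warehouse floor, so moving all 6 needs at least 6 loaded trips out, with a return between consecutive ones — at least 11 crossings.
The safety rule pushes this higher. Following every safe sequence of crossings, the most of the 6 that can be at the warehouse floor as the hand-cart arrives there on crossing 11 is 5 — never all 6.
So no plan with fewer than 13 crossings exists, and this one achieves 13:
1. Porter goes to the warehouse floor with crate R5.  [the loading dock: crate K1, crate M3, crate R1, crate R2, crate R7 | the warehouse floor: crate R5]
2. Porter goes back to the loading dock alone.  [the loading dock: crate K1, crate M3, crate R1, crate R2, crate R7 | the warehouse floor: crate R5]
3. Porter goes to the warehouse floor with crate R7.  [the loading dock: crate K1, crate M3, crate R1, crate R2 | the warehouse floor: crate R5, crate R7]
4. Porter goes back to the loading dock alone.  [the loading dock: crate K1, crate M3, crate R1, crate R2 | the warehouse floor: crate R5, crate R7]
5. Porter goes to the warehouse floor with crate R2.  [the loading dock: crate K1, crate M3, crate R1 | the warehouse floor: crate R2, crate R5, crate R7]
6. Porter goes back to the loading dock with crate R5.  [the loading dock: crate K1, crate M3, crate R1, crate R5 | the warehouse floor: crate R2, crate R7]
7. Porter goes to the warehouse floor with crate M3.  [the loading dock: crate K1, crate R1, crate R5 | the warehouse floor: crate M3, crate R2, crate R7]
8. Porter goes back to the loading dock alone.  [the loading dock: crate K1, crate R1, crate R5 | the warehouse floor: crate M3, crate R2, crate R7]
9. Porter goes to the warehouse floor with crate R1.  [the loading dock: crate K1, crate R5 | the warehouse floor: crate M3, crate R1, crate R2, crate R7]
10. Porter goes back to the loading dock alone.  [the loading dock: crate K1, crate R5 | the warehouse floor: crate M3, crate R1, crate R2, crate R7]
11. Porter goes to the warehouse floor with crate K1.  [the loading dock: crate R5 | the warehouse floor: crate K1, crate M3, crate R1, crate R2, crate R7]
12. Porter goes back to the loading dock alone.  [the loading dock: crate R5 | the warehouse floor: crate K1, crate M3, crate R1, crate R2, crate R7]
13. Porter goes to the warehouse floor with crate R5.  [the loading dock: — | the warehouse floor: crate K1, crate M3, crate R1, crate R2, crate R5, crate R7]

13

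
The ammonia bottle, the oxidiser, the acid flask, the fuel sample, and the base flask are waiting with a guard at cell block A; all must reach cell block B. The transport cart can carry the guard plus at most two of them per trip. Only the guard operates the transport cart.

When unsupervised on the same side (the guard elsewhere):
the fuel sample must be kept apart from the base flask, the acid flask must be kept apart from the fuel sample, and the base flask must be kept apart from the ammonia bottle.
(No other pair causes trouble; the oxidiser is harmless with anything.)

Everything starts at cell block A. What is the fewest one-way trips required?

Counting alone: the guard can take at most 2 across per trip to cell block B, so moving all 5 needs at least 3 loaded trips out, with a return between consecutive ones — at least 5 crossings.
The plan below uses exactly 5 crossings, so it is optimal:
1. Guard goes to cell block B with the ammonia bottle and the fuel sample.
2. Guard goes back to cell block A alone.
3. Guard goes to cell block B with the oxidiser.
4. Guard goes back to cell block A alone.
5. Guard goes to cell block B with the acid flask and the base flask.

5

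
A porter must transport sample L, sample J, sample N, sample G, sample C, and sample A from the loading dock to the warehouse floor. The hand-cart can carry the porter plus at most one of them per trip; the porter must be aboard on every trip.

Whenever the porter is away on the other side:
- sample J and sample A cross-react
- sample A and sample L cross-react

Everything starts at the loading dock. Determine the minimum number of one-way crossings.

Counting alone: the porter can take at most 1 across per trip to the warehouse floor, so moving all 6 needs at least 6 loaded trips out, with a return between consecutive ones — at least 11 crossings.
The safety rule pushes this higher. Following every safe sequence of crossings, the most of the 6 that can be at the warehouse floor as the hand-cart arrives there on crossing 11 is 5 — never all 6.
So no plan with fewer than 13 crossings exists, and this one achieves 13:
1. Porter goes to the warehouse floor with sample A.
2. Porter goes back to the loading dock alone.
3. Porter goes to the warehouse floor with sample L.
4. Porter goes back to the loading dock with sample A.
5. Porter goes to the warehouse floor with sample J.
6. Porter goes back to the loading dock alone.
7. Porter goes to the warehouse floor with sample N.
8. Porter goes back to the loading dock alone.
9. Porter goes to the warehouse floor with sample G.
10. Porter goes back to the loading dock alone.
11. Porter goes to the warehouse floor with sample C.
12. Porter goes back to the loading dock alone.
13. Porter goes to the warehouse floor with sample A.

13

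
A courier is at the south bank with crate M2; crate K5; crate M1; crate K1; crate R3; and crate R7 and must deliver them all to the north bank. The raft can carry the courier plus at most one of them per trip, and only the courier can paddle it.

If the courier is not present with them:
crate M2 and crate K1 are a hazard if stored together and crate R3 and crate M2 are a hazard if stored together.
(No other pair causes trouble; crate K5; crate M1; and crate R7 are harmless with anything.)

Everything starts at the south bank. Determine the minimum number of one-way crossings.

13

Counting alone: the courier can take at most 1 across per trip to the north bank, so moving all 6 needs at least 6 loaded trips out, with a return between consecutive ones — at least 11 crossings.
The safety rule pushes this higher. Following every safe sequence of crossings, the most of the 6 that can be at the north bank as the raft arrives there on crossing 11 is 5 — never all 6.
So no plan with fewer than 13 crossings exists, and this one achieves 13:
1. Courier goes to the north bank with crate M2.
2. Courier goes back to the south bank alone.
3. Courier goes to the north bank with crate K5.
4. Courier goes back to the south bank alone.
5. Courier goes to the north bank with crate M1.
6. Courier goes back to the south bank alone.
7. Courier goes to the north bank with crate K1.
8. Courier goes back to the south bank with crate M2.
9. Courier goes to the north bank with crate R3.
10. Courier goes back to the south bank alone.
11. Courier goes to the north bank with crate R7.
12. Courier goes back to the south bank alone.
13. Courier goes to the north bank with crate M2.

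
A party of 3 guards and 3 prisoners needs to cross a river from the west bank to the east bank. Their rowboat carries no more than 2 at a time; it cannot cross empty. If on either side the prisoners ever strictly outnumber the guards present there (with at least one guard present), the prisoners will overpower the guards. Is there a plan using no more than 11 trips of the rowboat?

Yes — this plan uses 11 crossings (≤ 11):
1. 2 prisoners → the east bank.  (the west bank: 3G 1P; the east bank: 0G 2P)
2. 1 prisoner ← the west bank.  (the west bank: 3G 2P; the east bank: 0G 1P)
3. 2 prisoners → the east bank.  (the west bank: 3G 0P; the east bank: 0G 3P)
4. 1 prisoner ← the west bank.  (the west bank: 3G 1P; the east bank: 0G 2P)
5. 2 guards → the east bank.  (the west bank: 1G 1P; the east bank: 2G 2P)
6. 1 guard and 1 prisoner ← the west bank.  (the west bank: 2G 2P; the east bank: 1G 1P)
7. 2 guards → the east bank.  (the west bank: 0G 2P; the east bank: 3G 1P)
8. 1 prisoner ← the west bank.  (the west bank: 0G 3P; the east bank: 3G 0P)
9. 2 prisoners → the east bank.  (the west bank: 0G 1P; the east bank: 3G 2P)
10. 1 prisoner ← the west bank.  (the west bank: 0G 2P; the east bank: 3G 1P)
11. 2 prisoners → the east bank.  (the west bank: 0G 0P; the east bank: 3G 3P)

Yes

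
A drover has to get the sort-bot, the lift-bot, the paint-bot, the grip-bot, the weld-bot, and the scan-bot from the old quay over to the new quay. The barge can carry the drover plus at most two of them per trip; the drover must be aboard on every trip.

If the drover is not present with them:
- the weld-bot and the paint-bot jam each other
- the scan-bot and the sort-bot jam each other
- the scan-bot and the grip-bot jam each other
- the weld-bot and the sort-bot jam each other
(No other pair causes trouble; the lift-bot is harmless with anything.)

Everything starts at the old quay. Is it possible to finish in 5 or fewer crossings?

Counting alone: the drover can take at most 2 across per trip to the new quay, so moving all 6 needs at least 3 loaded trips out, with a return between consecutive ones — at least 5 crossings.
The safety rule pushes this higher. Following every safe sequence of crossings, the most of the 6 that can be at the new quay as the barge arrives there on crossing 5 is 5 — never all 6.
So the move cannot be finished within 5 crossings. (The shortest complete plan takes 7:)
1. Drover goes to the new quay with the scan-bot and the weld-bot.
2. Drover goes back to the old quay alone.
3. Drover goes to the new quay with the lift-bot and the sort-bot.
4. Drover goes back to the old quay with the scan-bot and the weld-bot.
5. Drover goes to the new quay with the grip-bot and the paint-bot.
6. Drover goes back to the old quay alone.
7. Drover goes to the new quay with the scan-bot and the weld-bot.

No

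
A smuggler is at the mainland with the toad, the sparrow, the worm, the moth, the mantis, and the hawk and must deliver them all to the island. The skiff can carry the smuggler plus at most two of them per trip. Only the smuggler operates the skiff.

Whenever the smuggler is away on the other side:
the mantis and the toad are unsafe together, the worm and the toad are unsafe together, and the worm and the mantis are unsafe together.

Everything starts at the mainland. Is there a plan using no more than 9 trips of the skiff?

Yes — this plan uses 9 crossings (≤ 9):
1. Smuggler goes to the island with the toad and the worm.
2. Smuggler goes back to the mainland with the toad.
3. Smuggler goes to the island with the sparrow and the toad.
4. Smuggler goes back to the mainland with the toad.
5. Smuggler goes to the island with the moth and the toad.
6. Smuggler goes back to the mainland with the toad.
7. Smuggler goes to the island with the hawk and the toad.
8. Smuggler goes back to the mainland with the toad.
9. Smuggler goes to the island with the mantis and the toad.

Yes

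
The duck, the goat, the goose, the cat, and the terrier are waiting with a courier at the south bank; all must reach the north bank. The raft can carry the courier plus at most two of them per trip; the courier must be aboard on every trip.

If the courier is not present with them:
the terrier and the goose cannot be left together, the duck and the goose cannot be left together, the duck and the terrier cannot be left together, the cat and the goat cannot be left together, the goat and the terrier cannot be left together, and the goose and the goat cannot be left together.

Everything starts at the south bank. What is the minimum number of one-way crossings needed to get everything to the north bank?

impossible

Whatever the first load, the items left behind include a forbidden pair without the courier. No opening move is safe, so no plan exists.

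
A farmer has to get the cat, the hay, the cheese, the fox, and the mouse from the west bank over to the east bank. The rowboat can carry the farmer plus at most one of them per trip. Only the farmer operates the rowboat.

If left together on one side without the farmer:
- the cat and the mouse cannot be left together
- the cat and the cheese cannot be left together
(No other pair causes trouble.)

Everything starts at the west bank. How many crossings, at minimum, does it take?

11

Counting alone: the farmer can take at most 1 across per trip to the east bank, so moving all 5 needs at least 5 loaded trips out, with a return between consecutive ones — at least 9 crossings.
The safety rule pushes this higher. Following every safe sequence of crossings, the most of the 5 that can be at the east bank as the rowboat arrives there on crossing 9 is 4 — never all 5.
So no plan with fewer than 11 crossings exists, and this one achieves 11:
1. Farmer goes to the east bank with the cat.
2. Farmer goes back to the west bank alone.
3. Farmer goes to the east bank with the hay.
4. Farmer goes back to the west bank alone.
5. Farmer goes to the east bank with the cheese.
6. Farmer goes back to the west bank with the cat.
7. Farmer goes to the east bank with the mouse.
8. Farmer goes back to the west bank alone.
9. Farmer goes to the east bank with the fox.
10. Farmer goes back to the west bank alone.
11. Farmer goes to the east bank with the cat.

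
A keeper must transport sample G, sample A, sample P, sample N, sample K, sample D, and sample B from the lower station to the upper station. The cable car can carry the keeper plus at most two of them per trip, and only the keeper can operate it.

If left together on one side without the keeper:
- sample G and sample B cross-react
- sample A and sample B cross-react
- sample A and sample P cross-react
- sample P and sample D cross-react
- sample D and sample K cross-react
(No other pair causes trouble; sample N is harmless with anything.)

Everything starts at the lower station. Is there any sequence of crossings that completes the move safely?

Whatever the first load, the items left behind include a forbidden pair without the keeper. No opening move is safe, so no plan exists.

No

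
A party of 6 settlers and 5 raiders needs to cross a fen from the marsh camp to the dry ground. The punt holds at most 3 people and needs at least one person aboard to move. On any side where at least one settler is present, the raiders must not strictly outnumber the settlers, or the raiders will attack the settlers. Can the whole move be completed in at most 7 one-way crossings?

Counting alone: each trip to the dry ground takes at most 3 across and each return brings at least 1 back, so after t trips out (and t−1 returns) at most 3t − (t−1) of the 11 are across; that first reaches 11 at t = 5, so at least 9 crossings are needed.
Since 7 < 9, 7 crossings cannot be enough. (The shortest complete plan in fact takes 9:)
1. 3 raiders → the dry ground.  (the marsh camp: 6S 2R; the dry ground: 0S 3R)
2. 1 raider ← the marsh camp.  (the marsh camp: 6S 3R; the dry ground: 0S 2R)
3. 3 settlers → the dry ground.  (the marsh camp: 3S 3R; the dry ground: 3S 2R)
4. 1 settler ← the marsh camp.  (the marsh camp: 4S 3R; the dry ground: 2S 2R)
5. 2 settlers and 1 raider → the dry ground.  (the marsh camp: 2S 2R; the dry ground: 4S 3R)
6. 1 settler ← the marsh camp.  (the marsh camp: 3S 2R; the dry ground: 3S 3R)
7. 2 settlers and 1 raider → the dry ground.  (the marsh camp: 1S 1R; the dry ground: 5S 4R)
8. 1 settler ← the marsh camp.  (the marsh camp: 2S 1R; the dry ground: 4S 4R)
9. 2 settlers and 1 raider → the dry ground.  (the marsh camp: 0S 0R; the dry ground: 6S 5R)

No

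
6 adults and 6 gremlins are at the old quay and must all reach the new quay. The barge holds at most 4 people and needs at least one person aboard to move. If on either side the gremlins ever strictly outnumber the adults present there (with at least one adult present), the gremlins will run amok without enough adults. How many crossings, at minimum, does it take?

9

Counting alone: each trip to the new quay takes at most 4 across and each return brings at least 1 back, so after t trips out (and t−1 returns) at most 4t − (t−1) of the 12 are across; that first reaches 12 at t = 4, so at least 7 crossings are needed.
The safety rule pushes this higher. Following every safe sequence of crossings, the most of the 12 that can be at the new quay as the barge arrives there on crossing 7 is 11 — never all 12.
So no plan with fewer than 9 crossings exists, and this one achieves 9:
1. 2 gremlins → the new quay.  (the old quay: 6A 4G; the new quay: 0A 2G)
2. 1 gremlin ← the old quay.  (the old quay: 6A 5G; the new quay: 0A 1G)
3. 4 gremlins → the new quay.  (the old quay: 6A 1G; the new quay: 0A 5G)
4. 1 gremlin ← the old quay.  (the old quay: 6A 2G; the new quay: 0A 4G)
5. 4 adults → the new quay.  (the old quay: 2A 2G; the new quay: 4A 4G)
6. 1 adult and 1 gremlin ← the old quay.  (the old quay: 3A 3G; the new quay: 3A 3G)
7. 2 adults and 2 gremlins → the new quay.  (the old quay: 1A 1G; the new quay: 5A 5G)
8. 1 adult and 1 gremlin ← the old quay.  (the old quay: 2A 2G; the new quay: 4A 4G)
9. 2 adults and 2 gremlins → the new quay.  (the old quay: 0A 0G; the new quay: 6A 6G)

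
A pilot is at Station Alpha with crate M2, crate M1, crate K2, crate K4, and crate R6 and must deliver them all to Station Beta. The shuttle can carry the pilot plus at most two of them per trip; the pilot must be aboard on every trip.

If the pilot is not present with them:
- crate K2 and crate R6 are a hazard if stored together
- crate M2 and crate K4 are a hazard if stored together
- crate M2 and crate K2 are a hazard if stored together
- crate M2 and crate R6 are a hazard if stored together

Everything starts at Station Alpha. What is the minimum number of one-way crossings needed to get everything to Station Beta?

7

Counting alone: the pilot can take at most 2 across per trip to Station Beta, so moving all 5 needs at least 3 loaded trips out, with a return between consecutive ones — at least 5 crossings.
The safety rule pushes this higher. Following every safe sequence of crossings, the most of the 5 that can be at Station Beta as the shuttle arrives there on crossing 5 is 4 — never all 5.
So no plan with fewer than 7 crossings exists, and this one achieves 7:
1. Pilot goes to Station Beta with crate K2 and crate M2.  [Station Alpha: crate K4, crate M1, crate R6 | Station Beta: crate K2, crate M2]
2. Pilot goes back to Station Alpha with crate M2.  [Station Alpha: crate K4, crate M1, crate M2, crate R6 | Station Beta: crate K2]
3. Pilot goes to Station Beta with crate M1 and crate M2.  [Station Alpha: crate K4, crate R6 | Station Beta: crate K2, crate M1, crate M2]
4. Pilot goes back to Station Alpha with crate M2.  [Station Alpha: crate K4, crate M2, crate R6 | Station Beta: crate K2, crate M1]
5. Pilot goes to Station Beta with crate K4 and crate M2.  [Station Alpha: crate R6 | Station Beta: crate K2, crate K4, crate M1, crate M2]
6. Pilot goes back to Station Alpha with crate M2.  [Station Alpha: crate M2, crate R6 | Station Beta: crate K2, crate K4, crate M1]
7. Pilot goes to Station Beta with crate M2 and crate R6.  [Station Alpha: — | Station Beta: crate K2, crate K4, crate M1, crate M2, crate R6]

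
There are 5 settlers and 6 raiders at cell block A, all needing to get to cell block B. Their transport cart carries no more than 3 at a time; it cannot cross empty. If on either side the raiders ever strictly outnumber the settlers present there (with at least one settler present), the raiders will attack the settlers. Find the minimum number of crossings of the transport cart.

impossible

The raiders already outnumber the settlers at cell block A before anyone moves, so the starting position itself is disallowed.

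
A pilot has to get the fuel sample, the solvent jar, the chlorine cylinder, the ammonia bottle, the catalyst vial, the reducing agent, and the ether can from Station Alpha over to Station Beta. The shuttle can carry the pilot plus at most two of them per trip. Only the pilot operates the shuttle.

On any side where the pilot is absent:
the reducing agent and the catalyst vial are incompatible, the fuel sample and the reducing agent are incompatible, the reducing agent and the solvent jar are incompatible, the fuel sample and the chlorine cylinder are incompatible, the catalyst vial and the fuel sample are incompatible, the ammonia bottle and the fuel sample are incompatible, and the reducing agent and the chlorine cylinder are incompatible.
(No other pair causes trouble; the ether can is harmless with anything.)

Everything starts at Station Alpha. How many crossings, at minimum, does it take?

11

Counting alone: the pilot can take at most 2 across per trip to Station Beta, so moving all 7 needs at least 4 loaded trips out, with a return between consecutive ones — at least 7 crossings.
The safety rule pushes this higher. Following every safe sequence of crossings, the most of the 7 that can be at Station Beta as the shuttle arrives there on crossings 7, 9 is 5, 6 respectively — never all 7.
So no plan with fewer than 11 crossings exists, and this one achieves 11:
1. Pilot goes to Station Beta with the fuel sample and the reducing agent.
2. Pilot goes back to Station Alpha with the fuel sample.
3. Pilot goes to Station Beta with the fuel sample and the solvent jar.
4. Pilot goes back to Station Alpha with the reducing agent.
5. Pilot goes to Station Beta with the catalyst vial and the chlorine cylinder.
6. Pilot goes back to Station Alpha with the fuel sample.
7. Pilot goes to Station Beta with the ammonia bottle and the fuel sample.
8. Pilot goes back to Station Alpha with the fuel sample.
9. Pilot goes to Station Beta with the ether can and the fuel sample.
10. Pilot goes back to Station Alpha with the fuel sample.
11. Pilot goes to Station Beta with the fuel sample and the reducing agent.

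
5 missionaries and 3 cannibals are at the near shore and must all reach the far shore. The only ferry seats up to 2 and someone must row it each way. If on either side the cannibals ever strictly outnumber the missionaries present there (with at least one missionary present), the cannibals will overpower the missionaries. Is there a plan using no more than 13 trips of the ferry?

Yes — this plan uses 13 crossings (≤ 13):
1. 2 cannibals → the far shore.  (the near shore: 5M 1C; the far shore: 0M 2C)
2. 1 cannibal ← the near shore.  (the near shore: 5M 2C; the far shore: 0M 1C)
3. 2 cannibals → the far shore.  (the near shore: 5M 0C; the far shore: 0M 3C)
4. 1 cannibal ← the near shore.  (the near shore: 5M 1C; the far shore: 0M 2C)
5. 2 missionaries → the far shore.  (the near shore: 3M 1C; the far shore: 2M 2C)
6. 1 cannibal ← the near shore.  (the near shore: 3M 2C; the far shore: 2M 1C)
7. 1 missionary and 1 cannibal → the far shore.  (the near shore: 2M 1C; the far shore: 3M 2C)
8. 1 cannibal ← the near shore.  (the near shore: 2M 2C; the far shore: 3M 1C)
9. 2 cannibals → the far shore.  (the near shore: 2M 0C; the far shore: 3M 3C)
10. 1 cannibal ← the near shore.  (the near shore: 2M 1C; the far shore: 3M 2C)
11. 1 missionary and 1 cannibal → the far shore.  (the near shore: 1M 0C; the far shore: 4M 3C)
12. 1 cannibal ← the near shore.  (the near shore: 1M 1C; the far shore: 4M 2C)
13. 1 missionary and 1 cannibal → the far shore.  (the near shore: 0M 0C; the far shore: 5M 3C)

Yes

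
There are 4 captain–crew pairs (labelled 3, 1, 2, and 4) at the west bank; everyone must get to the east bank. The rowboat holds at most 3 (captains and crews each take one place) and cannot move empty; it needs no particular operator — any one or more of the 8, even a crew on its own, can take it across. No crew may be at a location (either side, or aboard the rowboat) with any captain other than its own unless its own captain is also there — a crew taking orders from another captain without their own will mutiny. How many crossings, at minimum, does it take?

Counting alone: each trip to the east bank takes at most 3 across and each return brings at least 1 back, so after t trips out (and t−1 returns) at most 3t − (t−1) of the 8 are across; that first reaches 8 at t = 4, so at least 7 crossings are needed.
The safety rule pushes this higher. Following every safe sequence of crossings, the most of the 8 that can be at the east bank as the rowboat arrives there on crossing 7 is 7 — never all 8.
So no plan with fewer than 9 crossings exists, and this one achieves 9:
1. captain 3 and crew 3 cross → the east bank.
2. captain 3 crosses ← the west bank.
3. captain 1, captain 3, and crew 1 cross → the east bank.
4. captain 3 and crew 3 cross ← the west bank.
5. captain 2, captain 3, and captain 4 cross → the east bank.
6. crew 1 crosses ← the west bank.
7. crew 1 and crew 3 cross → the east bank.
8. crew 3 crosses ← the west bank.
9. crew 2, crew 3, and crew 4 cross → the east bank.

9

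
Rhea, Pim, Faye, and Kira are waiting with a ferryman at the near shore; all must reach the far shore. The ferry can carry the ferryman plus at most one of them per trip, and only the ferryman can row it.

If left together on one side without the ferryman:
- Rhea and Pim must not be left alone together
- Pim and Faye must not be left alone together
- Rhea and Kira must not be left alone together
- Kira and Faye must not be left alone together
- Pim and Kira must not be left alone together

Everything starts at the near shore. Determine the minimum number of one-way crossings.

impossible

Whatever the first load, the items left behind include a forbidden pair without the ferryman. No opening move is safe, so no plan exists.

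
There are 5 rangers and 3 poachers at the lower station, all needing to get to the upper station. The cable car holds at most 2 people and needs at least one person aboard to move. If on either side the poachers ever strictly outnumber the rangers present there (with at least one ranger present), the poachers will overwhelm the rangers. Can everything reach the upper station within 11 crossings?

Counting alone: each trip to the upper station takes at most 2 across and each return brings at least 1 back, so after t trips out (and t−1 returns) at most 2t − (t−1) of the 8 are across; that first reaches 8 at t = 7, so at least 13 crossings are needed.
Since 11 < 13, 11 crossings cannot be enough. (The shortest complete plan in fact takes 13:)
1. 2 poachers → the upper station.  (the lower station: 5R 1P; the upper station: 0R 2P)
2. 1 poacher ← the lower station.  (the lower station: 5R 2P; the upper station: 0R 1P)
3. 2 poachers → the upper station.  (the lower station: 5R 0P; the upper station: 0R 3P)
4. 1 poacher ← the lower station.  (the lower station: 5R 1P; the upper station: 0R 2P)
5. 2 rangers → the upper station.  (the lower station: 3R 1P; the upper station: 2R 2P)
6. 1 poacher ← the lower station.  (the lower station: 3R 2P; the upper station: 2R 1P)
7. 1 ranger and 1 poacher → the upper station.  (the lower station: 2R 1P; the upper station: 3R 2P)
8. 1 poacher ← the lower station.  (the lower station: 2R 2P; the upper station: 3R 1P)
9. 2 poachers → the upper station.  (the lower station: 2R 0P; the upper station: 3R 3P)
10. 1 poacher ← the lower station.  (the lower station: 2R 1P; the upper station: 3R 2P)
11. 1 ranger and 1 poacher → the upper station.  (the lower station: 1R 0P; the upper station: 4R 3P)
12. 1 poacher ← the lower station.  (the lower station: 1R 1P; the upper station: 4R 2P)
13. 1 ranger and 1 poacher → the upper station.  (the lower station: 0R 0P; the upper station: 5R 3P)

No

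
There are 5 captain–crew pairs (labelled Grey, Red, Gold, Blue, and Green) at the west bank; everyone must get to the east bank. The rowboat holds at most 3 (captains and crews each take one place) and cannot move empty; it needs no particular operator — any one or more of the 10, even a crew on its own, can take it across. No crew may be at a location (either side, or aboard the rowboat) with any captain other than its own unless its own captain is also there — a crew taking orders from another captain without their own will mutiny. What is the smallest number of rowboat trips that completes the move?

Counting alone: each trip to the east bank takes at most 3 across and each return brings at least 1 back, so after t trips out (and t−1 returns) at most 3t − (t−1) of the 10 are across; that first reaches 10 at t = 5, so at least 9 crossings are needed.
The safety rule pushes this higher. Following every safe sequence of crossings, the most of the 10 that can be at the east bank as the rowboat arrives there on crossing 9 is 9 — never all 10.
So no plan with fewer than 11 crossings exists, and this one achieves 11:
1. captain Grey and crew Grey cross → the east bank.
2. captain Grey crosses ← the west bank.
3. crew Blue, crew Gold, and crew Red cross → the east bank.
4. crew Grey crosses ← the west bank.
5. captain Blue, captain Gold, and captain Red cross → the east bank.
6. captain Red and crew Red cross ← the west bank.
7. captain Green, captain Grey, and captain Red cross → the east bank.
8. crew Gold crosses ← the west bank.
9. crew Grey and crew Red cross → the east bank.
10. crew Grey crosses ← the west bank.
11. crew Gold, crew Green, and crew Grey cross → the east bank.

11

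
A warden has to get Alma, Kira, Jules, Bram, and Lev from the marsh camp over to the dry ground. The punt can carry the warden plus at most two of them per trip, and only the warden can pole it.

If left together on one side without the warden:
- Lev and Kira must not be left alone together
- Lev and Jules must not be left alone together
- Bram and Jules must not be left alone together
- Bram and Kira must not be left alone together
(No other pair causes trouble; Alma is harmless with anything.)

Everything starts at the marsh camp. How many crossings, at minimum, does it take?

Counting alone: the warden can take at most 2 across per trip to the dry ground, so moving all 5 needs at least 3 loaded trips out, with a return between consecutive ones — at least 5 crossings.
The plan below uses exactly 5 crossings, so it is optimal:
1. Warden goes to the dry ground with Jules and Kira.  [the marsh camp: Alma, Bram, Lev | the dry ground: Jules, Kira]
2. Warden goes back to the marsh camp alone.  [the marsh camp: Alma, Bram, Lev | the dry ground: Jules, Kira]
3. Warden goes to the dry ground with Alma.  [the marsh camp: Bram, Lev | the dry ground: Alma, Jules, Kira]
4. Warden goes back to the marsh camp alone.  [the marsh camp: Bram, Lev | the dry ground: Alma, Jules, Kira]
5. Warden goes to the dry ground with Bram and Lev.  [the marsh camp: — | the dry ground: Alma, Bram, Jules, Kira, Lev]

5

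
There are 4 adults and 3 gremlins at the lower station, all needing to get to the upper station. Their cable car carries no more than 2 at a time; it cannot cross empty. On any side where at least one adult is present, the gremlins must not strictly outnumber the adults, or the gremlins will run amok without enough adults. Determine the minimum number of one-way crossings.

11

Counting alone: each trip to the upper station takes at most 2 across and each return brings at least 1 back, so after t trips out (and t−1 returns) at most 2t − (t−1) of the 7 are across; that first reaches 7 at t = 6, so at least 11 crossings are needed.
The plan below uses exactly 11 crossings, so it is optimal:
1. 2 gremlins → the upper station.  (the lower station: 4A 1G; the upper station: 0A 2G)
2. 1 gremlin ← the lower station.  (the lower station: 4A 2G; the upper station: 0A 1G)
3. 2 gremlins → the upper station.  (the lower station: 4A 0G; the upper station: 0A 3G)
4. 1 gremlin ← the lower station.  (the lower station: 4A 1G; the upper station: 0A 2G)
5. 2 adults → the upper station.  (the lower station: 2A 1G; the upper station: 2A 2G)
6. 1 gremlin ← the lower station.  (the lower station: 2A 2G; the upper station: 2A 1G)
7. 1 adult and 1 gremlin → the upper station.  (the lower station: 1A 1G; the upper station: 3A 2G)
8. 1 adult ← the lower station.  (the lower station: 2A 1G; the upper station: 2A 2G)
9. 1 adult and 1 gremlin → the upper station.  (the lower station: 1A 0G; the upper station: 3A 3G)
10. 1 gremlin ← the lower station.  (the lower station: 1A 1G; the upper station: 3A 2G)
11. 1 adult and 1 gremlin → the upper station.  (the lower station: 0A 0G; the upper station: 4A 3G)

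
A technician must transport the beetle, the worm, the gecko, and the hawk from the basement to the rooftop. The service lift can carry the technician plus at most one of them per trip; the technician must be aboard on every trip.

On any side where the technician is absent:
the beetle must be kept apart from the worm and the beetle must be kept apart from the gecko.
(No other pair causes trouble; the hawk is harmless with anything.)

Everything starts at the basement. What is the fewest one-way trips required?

9

Counting alone: the technician can take at most 1 across per trip to the rooftop, so moving all 4 needs at least 4 loaded trips out, with a return between consecutive ones — at least 7 crossings.
The safety rule pushes this higher. Following every safe sequence of crossings, the most of the 4 that can be at the rooftop as the service lift arrives there on crossing 7 is 3 — never all 4.
So no plan with fewer than 9 crossings exists, and this one achieves 9:
1. Technician goes to the rooftop with the beetle.  [the basement: the gecko, the hawk, the worm | the rooftop: the beetle]
2. Technician goes back to the basement alone.  [the basement: the gecko, the hawk, the worm | the rooftop: the beetle]
3. Technician goes to the rooftop with the worm.  [the basement: the gecko, the hawk | the rooftop: the beetle, the worm]
4. Technician goes back to the basement with the beetle.  [the basement: the beetle, the gecko, the hawk | the rooftop: the worm]
5. Technician goes to the rooftop with the gecko.  [the basement: the beetle, the hawk | the rooftop: the gecko, the worm]
6. Technician goes back to the basement alone.  [the basement: the beetle, the hawk | the rooftop: the gecko, the worm]
7. Technician goes to the rooftop with the hawk.  [the basement: the beetle | the rooftop: the gecko, the hawk, the worm]
8. Technician goes back to the basement alone.  [the basement: the beetle | the rooftop: the gecko, the hawk, the worm]
9. Technician goes to the rooftop with the beetle.  [the basement: — | the rooftop: the beetle, the gecko, the hawk, the worm]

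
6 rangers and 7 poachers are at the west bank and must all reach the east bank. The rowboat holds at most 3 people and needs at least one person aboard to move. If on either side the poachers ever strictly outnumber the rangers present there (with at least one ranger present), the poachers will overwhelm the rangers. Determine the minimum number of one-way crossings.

impossible

The poachers already outnumber the rangers at the west bank before anyone moves, so the starting position itself is disallowed.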